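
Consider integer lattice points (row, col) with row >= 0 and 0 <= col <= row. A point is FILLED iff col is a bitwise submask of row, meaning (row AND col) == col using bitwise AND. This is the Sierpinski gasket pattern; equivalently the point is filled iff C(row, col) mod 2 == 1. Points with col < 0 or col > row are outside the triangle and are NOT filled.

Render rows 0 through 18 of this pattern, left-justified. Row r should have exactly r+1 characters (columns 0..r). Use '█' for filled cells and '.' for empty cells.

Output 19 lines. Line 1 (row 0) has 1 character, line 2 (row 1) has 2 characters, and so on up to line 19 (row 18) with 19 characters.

r0=0: █
r1=1: ██
r2=10: █.█
r3=11: ████
r4=100: █...█
r5=101: ██..██
r6=110: █.█.█.█
r7=111: ████████
r8=1000: █.......█
r9=1001: ██......██
r10=1010: █.█.....█.█
r11=1011: ████....████
r12=1100: █...█...█...█
r13=1101: ██..██..██..██
r14=1110: █.█.█.█.█.█.█.█
r15=1111: ████████████████
r16=10000: █...............█
r17=10001: ██..............██
r18=10010: █.█.............█.█

Answer: █
██
█.█
████
█...█
██..██
█.█.█.█
████████
█.......█
██......██
█.█.....█.█
████....████
█...█...█...█
██..██..██..██
█.█.█.█.█.█.█.█
████████████████
█...............█
██..............██
█.█.............█.█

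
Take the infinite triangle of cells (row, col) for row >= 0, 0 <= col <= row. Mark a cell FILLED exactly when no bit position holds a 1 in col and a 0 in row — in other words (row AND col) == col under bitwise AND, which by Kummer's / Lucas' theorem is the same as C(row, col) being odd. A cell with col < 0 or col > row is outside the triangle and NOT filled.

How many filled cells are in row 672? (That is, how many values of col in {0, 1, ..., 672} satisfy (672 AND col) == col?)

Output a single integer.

Answer: 8

Derivation:
672 in binary = 1010100000
popcount(672) = number of 1-bits in 1010100000 = 3
A col c satisfies (672 AND c) == c iff every set bit of c is also set in 672; each of the 3 set bits of 672 can independently be on or off in c.
count = 2^3 = 8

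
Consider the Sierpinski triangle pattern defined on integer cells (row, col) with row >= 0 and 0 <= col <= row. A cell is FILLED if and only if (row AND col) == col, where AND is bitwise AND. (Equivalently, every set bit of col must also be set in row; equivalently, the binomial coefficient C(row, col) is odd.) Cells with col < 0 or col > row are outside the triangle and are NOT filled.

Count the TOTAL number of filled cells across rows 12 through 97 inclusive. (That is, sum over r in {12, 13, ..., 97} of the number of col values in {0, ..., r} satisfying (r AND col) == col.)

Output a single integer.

r12=1100 pc2: +4 =4
r13=1101 pc3: +8 =12
r14=1110 pc3: +8 =20
r15=1111 pc4: +16 =36
r16=10000 pc1: +2 =38
r17=10001 pc2: +4 =42
r18=10010 pc2: +4 =46
r19=10011 pc3: +8 =54
r20=10100 pc2: +4 =58
r21=10101 pc3: +8 =66
r22=10110 pc3: +8 =74
r23=10111 pc4: +16 =90
r24=11000 pc2: +4 =94
r25=11001 pc3: +8 =102
r26=11010 pc3: +8 =110
r27=11011 pc4: +16 =126
r28=11100 pc3: +8 =134
r29=11101 pc4: +16 =150
r30=11110 pc4: +16 =166
r31=11111 pc5: +32 =198
r32=100000 pc1: +2 =200
r33=100001 pc2: +4 =204
r34=100010 pc2: +4 =208
r35=100011 pc3: +8 =216
r36=100100 pc2: +4 =220
r37=100101 pc3: +8 =228
r38=100110 pc3: +8 =236
r39=100111 pc4: +16 =252
r40=101000 pc2: +4 =256
r41=101001 pc3: +8 =264
r42=101010 pc3: +8 =272
r43=101011 pc4: +16 =288
r44=101100 pc3: +8 =296
r45=101101 pc4: +16 =312
r46=101110 pc4: +16 =328
r47=101111 pc5: +32 =360
r48=110000 pc2: +4 =364
r49=110001 pc3: +8 =372
r50=110010 pc3: +8 =380
r51=110011 pc4: +16 =396
r52=110100 pc3: +8 =404
r53=110101 pc4: +16 =420
r54=110110 pc4: +16 =436
r55=110111 pc5: +32 =468
r56=111000 pc3: +8 =476
r57=111001 pc4: +16 =492
r58=111010 pc4: +16 =508
r59=111011 pc5: +32 =540
r60=111100 pc4: +16 =556
r61=111101 pc5: +32 =588
r62=111110 pc5: +32 =620
r63=111111 pc6: +64 =684
r64=1000000 pc1: +2 =686
r65=1000001 pc2: +4 =690
r66=1000010 pc2: +4 =694
r67=1000011 pc3: +8 =702
r68=1000100 pc2: +4 =706
r69=1000101 pc3: +8 =714
r70=1000110 pc3: +8 =722
r71=1000111 pc4: +16 =738
r72=1001000 pc2: +4 =742
r73=1001001 pc3: +8 =750
r74=1001010 pc3: +8 =758
r75=1001011 pc4: +16 =774
r76=1001100 pc3: +8 =782
r77=1001101 pc4: +16 =798
r78=1001110 pc4: +16 =814
r79=1001111 pc5: +32 =846
r80=1010000 pc2: +4 =850
r81=1010001 pc3: +8 =858
r82=1010010 pc3: +8 =866
r83=1010011 pc4: +16 =882
r84=1010100 pc3: +8 =890
r85=1010101 pc4: +16 =906
r86=1010110 pc4: +16 =922
r87=1010111 pc5: +32 =954
r88=1011000 pc3: +8 =962
r89=1011001 pc4: +16 =978
r90=1011010 pc4: +16 =994
r91=1011011 pc5: +32 =1026
r92=1011100 pc4: +16 =1042
r93=1011101 pc5: +32 =1074
r94=1011110 pc5: +32 =1106
r95=1011111 pc6: +64 =1170
r96=1100000 pc2: +4 =1174
r97=1100001 pc3: +8 =1182

Answer: 1182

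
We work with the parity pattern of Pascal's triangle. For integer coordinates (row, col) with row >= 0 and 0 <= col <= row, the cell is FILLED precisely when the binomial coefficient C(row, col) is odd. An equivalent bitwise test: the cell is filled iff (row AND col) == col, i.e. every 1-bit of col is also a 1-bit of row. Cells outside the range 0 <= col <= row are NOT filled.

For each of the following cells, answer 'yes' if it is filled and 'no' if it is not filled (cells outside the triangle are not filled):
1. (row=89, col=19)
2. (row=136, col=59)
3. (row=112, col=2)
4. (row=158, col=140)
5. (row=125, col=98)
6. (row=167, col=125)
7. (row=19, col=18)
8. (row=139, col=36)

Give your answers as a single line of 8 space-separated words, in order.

(89,19): row=0b1011001, col=0b10011, row AND col = 0b10001 = 17; 17 != 19 -> empty
(136,59): row=0b10001000, col=0b111011, row AND col = 0b1000 = 8; 8 != 59 -> empty
(112,2): row=0b1110000, col=0b10, row AND col = 0b0 = 0; 0 != 2 -> empty
(158,140): row=0b10011110, col=0b10001100, row AND col = 0b10001100 = 140; 140 == 140 -> filled
(125,98): row=0b1111101, col=0b1100010, row AND col = 0b1100000 = 96; 96 != 98 -> empty
(167,125): row=0b10100111, col=0b1111101, row AND col = 0b100101 = 37; 37 != 125 -> empty
(19,18): row=0b10011, col=0b10010, row AND col = 0b10010 = 18; 18 == 18 -> filled
(139,36): row=0b10001011, col=0b100100, row AND col = 0b0 = 0; 0 != 36 -> empty

Answer: no no no yes no no yes no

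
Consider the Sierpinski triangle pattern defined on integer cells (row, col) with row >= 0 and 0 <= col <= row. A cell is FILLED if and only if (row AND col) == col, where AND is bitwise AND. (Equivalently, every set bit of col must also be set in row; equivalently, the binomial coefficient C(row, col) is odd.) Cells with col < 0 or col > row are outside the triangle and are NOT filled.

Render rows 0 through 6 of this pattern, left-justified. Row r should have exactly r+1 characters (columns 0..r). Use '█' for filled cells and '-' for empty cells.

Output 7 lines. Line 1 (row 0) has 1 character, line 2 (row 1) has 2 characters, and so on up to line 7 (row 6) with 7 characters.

Answer: █
██
█-█
████
█---█
██--██
█-█-█-█

Derivation:
r0=0: █
r1=1: ██
r2=10: █-█
r3=11: ████
r4=100: █---█
r5=101: ██--██
r6=110: █-█-█-█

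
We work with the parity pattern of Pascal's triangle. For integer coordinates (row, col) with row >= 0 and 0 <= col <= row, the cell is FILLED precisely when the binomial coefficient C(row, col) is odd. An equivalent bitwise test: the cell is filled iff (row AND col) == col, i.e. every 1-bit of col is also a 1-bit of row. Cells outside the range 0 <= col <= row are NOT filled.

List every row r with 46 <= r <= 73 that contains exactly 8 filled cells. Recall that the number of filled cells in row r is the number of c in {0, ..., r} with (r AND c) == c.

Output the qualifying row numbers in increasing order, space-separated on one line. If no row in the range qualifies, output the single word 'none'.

Answer: 49 50 52 56 67 69 70 73

Derivation:
Row r has 2^popcount(r) filled cells, so we need popcount(r) = log2(8) = 3.
Scan r = 46..73 and keep those with exactly 3 one-bits:
r=46=101110 popcount=4 -> skip
r=47=101111 popcount=5 -> skip
r=48=110000 popcount=2 -> skip
r=49=110001 popcount=3 -> KEEP
r=50=110010 popcount=3 -> KEEP
r=51=110011 popcount=4 -> skip
r=52=110100 popcount=3 -> KEEP
r=53=110101 popcount=4 -> skip
r=54=110110 popcount=4 -> skip
r=55=110111 popcount=5 -> skip
r=56=111000 popcount=3 -> KEEP
r=57=111001 popcount=4 -> skip
r=58=111010 popcount=4 -> skip
r=59=111011 popcount=5 -> skip
r=60=111100 popcount=4 -> skip
r=61=111101 popcount=5 -> skip
r=62=111110 popcount=5 -> skip
r=63=111111 popcount=6 -> skip
r=64=1000000 popcount=1 -> skip
r=65=1000001 popcount=2 -> skip
r=66=1000010 popcount=2 -> skip
r=67=1000011 popcount=3 -> KEEP
r=68=1000100 popcount=2 -> skip
r=69=1000101 popcount=3 -> KEEP
r=70=1000110 popcount=3 -> KEEP
r=71=1000111 popcount=4 -> skip
r=72=1001000 popcount=2 -> skip
r=73=1001001 popcount=3 -> KEEP
Kept rows: 49 50 52 56 67 69 70 73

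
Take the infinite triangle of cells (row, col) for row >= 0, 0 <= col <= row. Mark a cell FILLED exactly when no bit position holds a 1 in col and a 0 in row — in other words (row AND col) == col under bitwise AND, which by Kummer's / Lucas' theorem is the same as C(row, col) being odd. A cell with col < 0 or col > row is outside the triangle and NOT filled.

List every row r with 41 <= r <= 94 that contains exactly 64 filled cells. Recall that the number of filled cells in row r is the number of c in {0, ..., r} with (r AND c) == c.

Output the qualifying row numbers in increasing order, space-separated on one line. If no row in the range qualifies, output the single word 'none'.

Row r has 2^popcount(r) filled cells, so we need popcount(r) = log2(64) = 6.
Scan r = 41..94 and keep those with exactly 6 one-bits:
r=41=101001 popcount=3 -> skip
r=42=101010 popcount=3 -> skip
r=43=101011 popcount=4 -> skip
r=44=101100 popcount=3 -> skip
r=45=101101 popcount=4 -> skip
r=46=101110 popcount=4 -> skip
r=47=101111 popcount=5 -> skip
r=48=110000 popcount=2 -> skip
r=49=110001 popcount=3 -> skip
r=50=110010 popcount=3 -> skip
r=51=110011 popcount=4 -> skip
r=52=110100 popcount=3 -> skip
r=53=110101 popcount=4 -> skip
r=54=110110 popcount=4 -> skip
r=55=110111 popcount=5 -> skip
r=56=111000 popcount=3 -> skip
r=57=111001 popcount=4 -> skip
r=58=111010 popcount=4 -> skip
r=59=111011 popcount=5 -> skip
r=60=111100 popcount=4 -> skip
r=61=111101 popcount=5 -> skip
r=62=111110 popcount=5 -> skip
r=63=111111 popcount=6 -> KEEP
r=64=1000000 popcount=1 -> skip
r=65=1000001 popcount=2 -> skip
r=66=1000010 popcount=2 -> skip
r=67=1000011 popcount=3 -> skip
r=68=1000100 popcount=2 -> skip
r=69=1000101 popcount=3 -> skip
r=70=1000110 popcount=3 -> skip
r=71=1000111 popcount=4 -> skip
r=72=1001000 popcount=2 -> skip
r=73=1001001 popcount=3 -> skip
r=74=1001010 popcount=3 -> skip
r=75=1001011 popcount=4 -> skip
r=76=1001100 popcount=3 -> skip
r=77=1001101 popcount=4 -> skip
r=78=1001110 popcount=4 -> skip
r=79=1001111 popcount=5 -> skip
r=80=1010000 popcount=2 -> skip
r=81=1010001 popcount=3 -> skip
r=82=1010010 popcount=3 -> skip
r=83=1010011 popcount=4 -> skip
r=84=1010100 popcount=3 -> skip
r=85=1010101 popcount=4 -> skip
r=86=1010110 popcount=4 -> skip
r=87=1010111 popcount=5 -> skip
r=88=1011000 popcount=3 -> skip
r=89=1011001 popcount=4 -> skip
r=90=1011010 popcount=4 -> skip
r=91=1011011 popcount=5 -> skip
r=92=1011100 popcount=4 -> skip
r=93=1011101 popcount=5 -> skip
r=94=1011110 popcount=5 -> skip
Kept rows: 63

Answer: 63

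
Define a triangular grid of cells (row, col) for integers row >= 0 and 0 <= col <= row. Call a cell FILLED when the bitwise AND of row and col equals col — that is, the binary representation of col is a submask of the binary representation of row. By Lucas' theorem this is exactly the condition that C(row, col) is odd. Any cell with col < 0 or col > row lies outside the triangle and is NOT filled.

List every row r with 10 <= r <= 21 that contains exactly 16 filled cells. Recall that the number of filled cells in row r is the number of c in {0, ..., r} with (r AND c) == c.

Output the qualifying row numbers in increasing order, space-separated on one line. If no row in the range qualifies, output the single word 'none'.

Answer: 15

Derivation:
Row r has 2^popcount(r) filled cells, so we need popcount(r) = log2(16) = 4.
Scan r = 10..21 and keep those with exactly 4 one-bits:
r=10=1010 popcount=2 -> skip
r=11=1011 popcount=3 -> skip
r=12=1100 popcount=2 -> skip
r=13=1101 popcount=3 -> skip
r=14=1110 popcount=3 -> skip
r=15=1111 popcount=4 -> KEEP
r=16=10000 popcount=1 -> skip
r=17=10001 popcount=2 -> skip
r=18=10010 popcount=2 -> skip
r=19=10011 popcount=3 -> skip
r=20=10100 popcount=2 -> skip
r=21=10101 popcount=3 -> skip
Kept rows: 15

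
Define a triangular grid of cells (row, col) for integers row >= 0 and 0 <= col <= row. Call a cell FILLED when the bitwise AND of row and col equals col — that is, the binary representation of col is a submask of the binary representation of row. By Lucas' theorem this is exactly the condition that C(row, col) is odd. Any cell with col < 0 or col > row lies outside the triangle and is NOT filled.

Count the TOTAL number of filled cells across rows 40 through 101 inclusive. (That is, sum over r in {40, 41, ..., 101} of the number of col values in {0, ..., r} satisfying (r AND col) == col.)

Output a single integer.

Answer: 978

Derivation:
r40=101000 pc2: +4 =4
r41=101001 pc3: +8 =12
r42=101010 pc3: +8 =20
r43=101011 pc4: +16 =36
r44=101100 pc3: +8 =44
r45=101101 pc4: +16 =60
r46=101110 pc4: +16 =76
r47=101111 pc5: +32 =108
r48=110000 pc2: +4 =112
r49=110001 pc3: +8 =120
r50=110010 pc3: +8 =128
r51=110011 pc4: +16 =144
r52=110100 pc3: +8 =152
r53=110101 pc4: +16 =168
r54=110110 pc4: +16 =184
r55=110111 pc5: +32 =216
r56=111000 pc3: +8 =224
r57=111001 pc4: +16 =240
r58=111010 pc4: +16 =256
r59=111011 pc5: +32 =288
r60=111100 pc4: +16 =304
r61=111101 pc5: +32 =336
r62=111110 pc5: +32 =368
r63=111111 pc6: +64 =432
r64=1000000 pc1: +2 =434
r65=1000001 pc2: +4 =438
r66=1000010 pc2: +4 =442
r67=1000011 pc3: +8 =450
r68=1000100 pc2: +4 =454
r69=1000101 pc3: +8 =462
r70=1000110 pc3: +8 =470
r71=1000111 pc4: +16 =486
r72=1001000 pc2: +4 =490
r73=1001001 pc3: +8 =498
r74=1001010 pc3: +8 =506
r75=1001011 pc4: +16 =522
r76=1001100 pc3: +8 =530
r77=1001101 pc4: +16 =546
r78=1001110 pc4: +16 =562
r79=1001111 pc5: +32 =594
r80=1010000 pc2: +4 =598
r81=1010001 pc3: +8 =606
r82=1010010 pc3: +8 =614
r83=1010011 pc4: +16 =630
r84=1010100 pc3: +8 =638
r85=1010101 pc4: +16 =654
r86=1010110 pc4: +16 =670
r87=1010111 pc5: +32 =702
r88=1011000 pc3: +8 =710
r89=1011001 pc4: +16 =726
r90=1011010 pc4: +16 =742
r91=1011011 pc5: +32 =774
r92=1011100 pc4: +16 =790
r93=1011101 pc5: +32 =822
r94=1011110 pc5: +32 =854
r95=1011111 pc6: +64 =918
r96=1100000 pc2: +4 =922
r97=1100001 pc3: +8 =930
r98=1100010 pc3: +8 =938
r99=1100011 pc4: +16 =954
r100=1100100 pc3: +8 =962
r101=1100101 pc4: +16 =978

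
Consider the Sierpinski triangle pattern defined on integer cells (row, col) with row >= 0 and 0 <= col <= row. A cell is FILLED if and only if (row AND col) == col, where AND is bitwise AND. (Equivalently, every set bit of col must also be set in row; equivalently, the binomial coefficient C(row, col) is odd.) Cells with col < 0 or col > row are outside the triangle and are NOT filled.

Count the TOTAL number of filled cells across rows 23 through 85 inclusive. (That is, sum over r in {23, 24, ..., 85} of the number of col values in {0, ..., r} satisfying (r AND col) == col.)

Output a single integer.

r23=10111 pc4: +16 =16
r24=11000 pc2: +4 =20
r25=11001 pc3: +8 =28
r26=11010 pc3: +8 =36
r27=11011 pc4: +16 =52
r28=11100 pc3: +8 =60
r29=11101 pc4: +16 =76
r30=11110 pc4: +16 =92
r31=11111 pc5: +32 =124
r32=100000 pc1: +2 =126
r33=100001 pc2: +4 =130
r34=100010 pc2: +4 =134
r35=100011 pc3: +8 =142
r36=100100 pc2: +4 =146
r37=100101 pc3: +8 =154
r38=100110 pc3: +8 =162
r39=100111 pc4: +16 =178
r40=101000 pc2: +4 =182
r41=101001 pc3: +8 =190
r42=101010 pc3: +8 =198
r43=101011 pc4: +16 =214
r44=101100 pc3: +8 =222
r45=101101 pc4: +16 =238
r46=101110 pc4: +16 =254
r47=101111 pc5: +32 =286
r48=110000 pc2: +4 =290
r49=110001 pc3: +8 =298
r50=110010 pc3: +8 =306
r51=110011 pc4: +16 =322
r52=110100 pc3: +8 =330
r53=110101 pc4: +16 =346
r54=110110 pc4: +16 =362
r55=110111 pc5: +32 =394
r56=111000 pc3: +8 =402
r57=111001 pc4: +16 =418
r58=111010 pc4: +16 =434
r59=111011 pc5: +32 =466
r60=111100 pc4: +16 =482
r61=111101 pc5: +32 =514
r62=111110 pc5: +32 =546
r63=111111 pc6: +64 =610
r64=1000000 pc1: +2 =612
r65=1000001 pc2: +4 =616
r66=1000010 pc2: +4 =620
r67=1000011 pc3: +8 =628
r68=1000100 pc2: +4 =632
r69=1000101 pc3: +8 =640
r70=1000110 pc3: +8 =648
r71=1000111 pc4: +16 =664
r72=1001000 pc2: +4 =668
r73=1001001 pc3: +8 =676
r74=1001010 pc3: +8 =684
r75=1001011 pc4: +16 =700
r76=1001100 pc3: +8 =708
r77=1001101 pc4: +16 =724
r78=1001110 pc4: +16 =740
r79=1001111 pc5: +32 =772
r80=1010000 pc2: +4 =776
r81=1010001 pc3: +8 =784
r82=1010010 pc3: +8 =792
r83=1010011 pc4: +16 =808
r84=1010100 pc3: +8 =816
r85=1010101 pc4: +16 =832

Answer: 832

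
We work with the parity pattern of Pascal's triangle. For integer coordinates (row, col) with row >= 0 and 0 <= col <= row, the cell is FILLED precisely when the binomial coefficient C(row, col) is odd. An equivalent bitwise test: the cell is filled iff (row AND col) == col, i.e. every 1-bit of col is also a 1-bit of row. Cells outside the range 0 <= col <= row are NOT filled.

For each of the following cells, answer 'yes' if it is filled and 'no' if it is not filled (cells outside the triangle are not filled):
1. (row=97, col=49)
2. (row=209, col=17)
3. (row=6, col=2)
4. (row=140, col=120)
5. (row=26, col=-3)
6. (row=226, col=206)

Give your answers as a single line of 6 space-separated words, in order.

Answer: no yes yes no no no

Derivation:
(97,49): row=0b1100001, col=0b110001, row AND col = 0b100001 = 33; 33 != 49 -> empty
(209,17): row=0b11010001, col=0b10001, row AND col = 0b10001 = 17; 17 == 17 -> filled
(6,2): row=0b110, col=0b10, row AND col = 0b10 = 2; 2 == 2 -> filled
(140,120): row=0b10001100, col=0b1111000, row AND col = 0b1000 = 8; 8 != 120 -> empty
(26,-3): col outside [0, 26] -> not filled
(226,206): row=0b11100010, col=0b11001110, row AND col = 0b11000010 = 194; 194 != 206 -> empty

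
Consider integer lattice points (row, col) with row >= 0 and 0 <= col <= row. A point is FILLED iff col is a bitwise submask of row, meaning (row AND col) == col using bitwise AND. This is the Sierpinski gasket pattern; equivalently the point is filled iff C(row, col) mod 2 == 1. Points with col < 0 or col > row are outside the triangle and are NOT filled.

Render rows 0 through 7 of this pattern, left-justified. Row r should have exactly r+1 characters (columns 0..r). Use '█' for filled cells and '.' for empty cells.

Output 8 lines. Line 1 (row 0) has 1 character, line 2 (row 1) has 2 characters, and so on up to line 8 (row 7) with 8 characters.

r0=0: █
r1=1: ██
r2=10: █.█
r3=11: ████
r4=100: █...█
r5=101: ██..██
r6=110: █.█.█.█
r7=111: ████████

Answer: █
██
█.█
████
█...█
██..██
█.█.█.█
████████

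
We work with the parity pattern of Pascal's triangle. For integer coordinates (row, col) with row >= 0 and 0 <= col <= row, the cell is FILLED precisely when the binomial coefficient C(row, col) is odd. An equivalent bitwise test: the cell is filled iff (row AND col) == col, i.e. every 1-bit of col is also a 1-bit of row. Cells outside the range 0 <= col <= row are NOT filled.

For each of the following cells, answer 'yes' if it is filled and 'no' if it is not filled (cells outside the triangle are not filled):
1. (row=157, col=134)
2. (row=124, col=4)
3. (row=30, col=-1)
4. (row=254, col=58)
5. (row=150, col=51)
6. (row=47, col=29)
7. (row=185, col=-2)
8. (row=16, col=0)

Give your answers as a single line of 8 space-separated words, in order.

Answer: no yes no yes no no no yes

Derivation:
(157,134): row=0b10011101, col=0b10000110, row AND col = 0b10000100 = 132; 132 != 134 -> empty
(124,4): row=0b1111100, col=0b100, row AND col = 0b100 = 4; 4 == 4 -> filled
(30,-1): col outside [0, 30] -> not filled
(254,58): row=0b11111110, col=0b111010, row AND col = 0b111010 = 58; 58 == 58 -> filled
(150,51): row=0b10010110, col=0b110011, row AND col = 0b10010 = 18; 18 != 51 -> empty
(47,29): row=0b101111, col=0b11101, row AND col = 0b1101 = 13; 13 != 29 -> empty
(185,-2): col outside [0, 185] -> not filled
(16,0): row=0b10000, col=0b0, row AND col = 0b0 = 0; 0 == 0 -> filled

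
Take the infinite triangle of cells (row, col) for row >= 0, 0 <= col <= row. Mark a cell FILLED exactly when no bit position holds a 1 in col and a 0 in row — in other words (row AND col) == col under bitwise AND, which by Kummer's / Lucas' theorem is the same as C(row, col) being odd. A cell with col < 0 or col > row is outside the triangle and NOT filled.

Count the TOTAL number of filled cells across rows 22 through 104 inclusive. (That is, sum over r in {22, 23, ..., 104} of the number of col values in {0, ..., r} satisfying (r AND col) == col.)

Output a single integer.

Answer: 1220

Derivation:
r22=10110 pc3: +8 =8
r23=10111 pc4: +16 =24
r24=11000 pc2: +4 =28
r25=11001 pc3: +8 =36
r26=11010 pc3: +8 =44
r27=11011 pc4: +16 =60
r28=11100 pc3: +8 =68
r29=11101 pc4: +16 =84
r30=11110 pc4: +16 =100
r31=11111 pc5: +32 =132
r32=100000 pc1: +2 =134
r33=100001 pc2: +4 =138
r34=100010 pc2: +4 =142
r35=100011 pc3: +8 =150
r36=100100 pc2: +4 =154
r37=100101 pc3: +8 =162
r38=100110 pc3: +8 =170
r39=100111 pc4: +16 =186
r40=101000 pc2: +4 =190
r41=101001 pc3: +8 =198
r42=101010 pc3: +8 =206
r43=101011 pc4: +16 =222
r44=101100 pc3: +8 =230
r45=101101 pc4: +16 =246
r46=101110 pc4: +16 =262
r47=101111 pc5: +32 =294
r48=110000 pc2: +4 =298
r49=110001 pc3: +8 =306
r50=110010 pc3: +8 =314
r51=110011 pc4: +16 =330
r52=110100 pc3: +8 =338
r53=110101 pc4: +16 =354
r54=110110 pc4: +16 =370
r55=110111 pc5: +32 =402
r56=111000 pc3: +8 =410
r57=111001 pc4: +16 =426
r58=111010 pc4: +16 =442
r59=111011 pc5: +32 =474
r60=111100 pc4: +16 =490
r61=111101 pc5: +32 =522
r62=111110 pc5: +32 =554
r63=111111 pc6: +64 =618
r64=1000000 pc1: +2 =620
r65=1000001 pc2: +4 =624
r66=1000010 pc2: +4 =628
r67=1000011 pc3: +8 =636
r68=1000100 pc2: +4 =640
r69=1000101 pc3: +8 =648
r70=1000110 pc3: +8 =656
r71=1000111 pc4: +16 =672
r72=1001000 pc2: +4 =676
r73=1001001 pc3: +8 =684
r74=1001010 pc3: +8 =692
r75=1001011 pc4: +16 =708
r76=1001100 pc3: +8 =716
r77=1001101 pc4: +16 =732
r78=1001110 pc4: +16 =748
r79=1001111 pc5: +32 =780
r80=1010000 pc2: +4 =784
r81=1010001 pc3: +8 =792
r82=1010010 pc3: +8 =800
r83=1010011 pc4: +16 =816
r84=1010100 pc3: +8 =824
r85=1010101 pc4: +16 =840
r86=1010110 pc4: +16 =856
r87=1010111 pc5: +32 =888
r88=1011000 pc3: +8 =896
r89=1011001 pc4: +16 =912
r90=1011010 pc4: +16 =928
r91=1011011 pc5: +32 =960
r92=1011100 pc4: +16 =976
r93=1011101 pc5: +32 =1008
r94=1011110 pc5: +32 =1040
r95=1011111 pc6: +64 =1104
r96=1100000 pc2: +4 =1108
r97=1100001 pc3: +8 =1116
r98=1100010 pc3: +8 =1124
r99=1100011 pc4: +16 =1140
r100=1100100 pc3: +8 =1148
r101=1100101 pc4: +16 =1164
r102=1100110 pc4: +16 =1180
r103=1100111 pc5: +32 =1212
r104=1101000 pc3: +8 =1220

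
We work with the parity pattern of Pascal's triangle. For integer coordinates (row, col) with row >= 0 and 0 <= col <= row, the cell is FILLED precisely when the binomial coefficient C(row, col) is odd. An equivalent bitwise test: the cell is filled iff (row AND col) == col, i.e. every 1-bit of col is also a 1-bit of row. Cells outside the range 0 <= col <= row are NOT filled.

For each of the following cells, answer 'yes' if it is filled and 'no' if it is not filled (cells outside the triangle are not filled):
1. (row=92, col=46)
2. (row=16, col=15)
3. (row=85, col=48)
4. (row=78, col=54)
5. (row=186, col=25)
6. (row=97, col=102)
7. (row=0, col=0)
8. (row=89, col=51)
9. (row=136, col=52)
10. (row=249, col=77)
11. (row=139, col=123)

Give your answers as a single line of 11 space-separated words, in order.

(92,46): row=0b1011100, col=0b101110, row AND col = 0b1100 = 12; 12 != 46 -> empty
(16,15): row=0b10000, col=0b1111, row AND col = 0b0 = 0; 0 != 15 -> empty
(85,48): row=0b1010101, col=0b110000, row AND col = 0b10000 = 16; 16 != 48 -> empty
(78,54): row=0b1001110, col=0b110110, row AND col = 0b110 = 6; 6 != 54 -> empty
(186,25): row=0b10111010, col=0b11001, row AND col = 0b11000 = 24; 24 != 25 -> empty
(97,102): col outside [0, 97] -> not filled
(0,0): row=0b0, col=0b0, row AND col = 0b0 = 0; 0 == 0 -> filled
(89,51): row=0b1011001, col=0b110011, row AND col = 0b10001 = 17; 17 != 51 -> empty
(136,52): row=0b10001000, col=0b110100, row AND col = 0b0 = 0; 0 != 52 -> empty
(249,77): row=0b11111001, col=0b1001101, row AND col = 0b1001001 = 73; 73 != 77 -> empty
(139,123): row=0b10001011, col=0b1111011, row AND col = 0b1011 = 11; 11 != 123 -> empty

Answer: no no no no no no yes no no no no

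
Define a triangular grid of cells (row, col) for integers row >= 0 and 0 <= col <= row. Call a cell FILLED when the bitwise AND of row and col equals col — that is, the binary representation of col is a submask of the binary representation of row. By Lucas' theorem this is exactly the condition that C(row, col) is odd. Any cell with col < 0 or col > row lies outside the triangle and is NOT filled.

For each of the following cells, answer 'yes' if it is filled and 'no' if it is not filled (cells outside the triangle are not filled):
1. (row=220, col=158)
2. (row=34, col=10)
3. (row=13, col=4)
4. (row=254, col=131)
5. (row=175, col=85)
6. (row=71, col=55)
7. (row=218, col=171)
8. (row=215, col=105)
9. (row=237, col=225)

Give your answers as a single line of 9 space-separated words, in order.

Answer: no no yes no no no no no yes

Derivation:
(220,158): row=0b11011100, col=0b10011110, row AND col = 0b10011100 = 156; 156 != 158 -> empty
(34,10): row=0b100010, col=0b1010, row AND col = 0b10 = 2; 2 != 10 -> empty
(13,4): row=0b1101, col=0b100, row AND col = 0b100 = 4; 4 == 4 -> filled
(254,131): row=0b11111110, col=0b10000011, row AND col = 0b10000010 = 130; 130 != 131 -> empty
(175,85): row=0b10101111, col=0b1010101, row AND col = 0b101 = 5; 5 != 85 -> empty
(71,55): row=0b1000111, col=0b110111, row AND col = 0b111 = 7; 7 != 55 -> empty
(218,171): row=0b11011010, col=0b10101011, row AND col = 0b10001010 = 138; 138 != 171 -> empty
(215,105): row=0b11010111, col=0b1101001, row AND col = 0b1000001 = 65; 65 != 105 -> empty
(237,225): row=0b11101101, col=0b11100001, row AND col = 0b11100001 = 225; 225 == 225 -> filled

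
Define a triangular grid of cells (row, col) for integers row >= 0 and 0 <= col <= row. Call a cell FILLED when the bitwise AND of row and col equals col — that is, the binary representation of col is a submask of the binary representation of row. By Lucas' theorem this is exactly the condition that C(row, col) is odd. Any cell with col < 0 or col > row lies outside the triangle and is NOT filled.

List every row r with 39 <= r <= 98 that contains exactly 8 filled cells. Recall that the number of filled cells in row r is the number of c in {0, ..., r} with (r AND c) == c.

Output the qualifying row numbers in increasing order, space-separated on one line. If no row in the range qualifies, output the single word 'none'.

Row r has 2^popcount(r) filled cells, so we need popcount(r) = log2(8) = 3.
Scan r = 39..98 and keep those with exactly 3 one-bits:
r=39=100111 popcount=4 -> skip
r=40=101000 popcount=2 -> skip
r=41=101001 popcount=3 -> KEEP
r=42=101010 popcount=3 -> KEEP
r=43=101011 popcount=4 -> skip
r=44=101100 popcount=3 -> KEEP
r=45=101101 popcount=4 -> skip
r=46=101110 popcount=4 -> skip
r=47=101111 popcount=5 -> skip
r=48=110000 popcount=2 -> skip
r=49=110001 popcount=3 -> KEEP
r=50=110010 popcount=3 -> KEEP
r=51=110011 popcount=4 -> skip
r=52=110100 popcount=3 -> KEEP
r=53=110101 popcount=4 -> skip
r=54=110110 popcount=4 -> skip
r=55=110111 popcount=5 -> skip
r=56=111000 popcount=3 -> KEEP
r=57=111001 popcount=4 -> skip
r=58=111010 popcount=4 -> skip
r=59=111011 popcount=5 -> skip
r=60=111100 popcount=4 -> skip
r=61=111101 popcount=5 -> skip
r=62=111110 popcount=5 -> skip
r=63=111111 popcount=6 -> skip
r=64=1000000 popcount=1 -> skip
r=65=1000001 popcount=2 -> skip
r=66=1000010 popcount=2 -> skip
r=67=1000011 popcount=3 -> KEEP
r=68=1000100 popcount=2 -> skip
r=69=1000101 popcount=3 -> KEEP
r=70=1000110 popcount=3 -> KEEP
r=71=1000111 popcount=4 -> skip
r=72=1001000 popcount=2 -> skip
r=73=1001001 popcount=3 -> KEEP
r=74=1001010 popcount=3 -> KEEP
r=75=1001011 popcount=4 -> skip
r=76=1001100 popcount=3 -> KEEP
r=77=1001101 popcount=4 -> skip
r=78=1001110 popcount=4 -> skip
r=79=1001111 popcount=5 -> skip
r=80=1010000 popcount=2 -> skip
r=81=1010001 popcount=3 -> KEEP
r=82=1010010 popcount=3 -> KEEP
r=83=1010011 popcount=4 -> skip
r=84=1010100 popcount=3 -> KEEP
r=85=1010101 popcount=4 -> skip
r=86=1010110 popcount=4 -> skip
r=87=1010111 popcount=5 -> skip
r=88=1011000 popcount=3 -> KEEP
r=89=1011001 popcount=4 -> skip
r=90=1011010 popcount=4 -> skip
r=91=1011011 popcount=5 -> skip
r=92=1011100 popcount=4 -> skip
r=93=1011101 popcount=5 -> skip
r=94=1011110 popcount=5 -> skip
r=95=1011111 popcount=6 -> skip
r=96=1100000 popcount=2 -> skip
r=97=1100001 popcount=3 -> KEEP
r=98=1100010 popcount=3 -> KEEP
Kept rows: 41 42 44 49 50 52 56 67 69 70 73 74 76 81 82 84 88 97 98

Answer: 41 42 44 49 50 52 56 67 69 70 73 74 76 81 82 84 88 97 98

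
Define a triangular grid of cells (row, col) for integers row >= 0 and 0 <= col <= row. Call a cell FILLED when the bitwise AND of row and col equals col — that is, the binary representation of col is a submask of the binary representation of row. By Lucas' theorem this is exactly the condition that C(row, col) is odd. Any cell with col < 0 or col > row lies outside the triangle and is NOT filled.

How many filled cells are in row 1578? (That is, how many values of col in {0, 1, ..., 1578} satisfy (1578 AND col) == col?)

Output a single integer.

Answer: 32

Derivation:
1578 in binary = 11000101010
popcount(1578) = number of 1-bits in 11000101010 = 5
A col c satisfies (1578 AND c) == c iff every set bit of c is also set in 1578; each of the 5 set bits of 1578 can independently be on or off in c.
count = 2^5 = 32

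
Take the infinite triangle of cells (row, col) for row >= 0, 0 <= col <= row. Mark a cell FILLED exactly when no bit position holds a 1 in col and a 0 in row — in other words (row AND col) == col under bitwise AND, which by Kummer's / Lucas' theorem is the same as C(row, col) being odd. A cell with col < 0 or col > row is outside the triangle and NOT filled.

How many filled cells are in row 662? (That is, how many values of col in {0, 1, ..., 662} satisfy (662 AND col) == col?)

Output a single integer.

662 in binary = 1010010110
popcount(662) = number of 1-bits in 1010010110 = 5
A col c satisfies (662 AND c) == c iff every set bit of c is also set in 662; each of the 5 set bits of 662 can independently be on or off in c.
count = 2^5 = 32

Answer: 32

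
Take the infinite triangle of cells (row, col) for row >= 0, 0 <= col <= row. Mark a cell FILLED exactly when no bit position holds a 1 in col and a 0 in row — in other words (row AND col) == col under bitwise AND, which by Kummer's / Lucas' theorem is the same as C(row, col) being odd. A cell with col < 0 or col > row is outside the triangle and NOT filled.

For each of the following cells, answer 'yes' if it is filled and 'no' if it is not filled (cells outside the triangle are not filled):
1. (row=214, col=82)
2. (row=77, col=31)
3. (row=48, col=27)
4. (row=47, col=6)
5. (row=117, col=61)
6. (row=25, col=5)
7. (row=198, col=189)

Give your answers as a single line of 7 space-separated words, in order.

Answer: yes no no yes no no no

Derivation:
(214,82): row=0b11010110, col=0b1010010, row AND col = 0b1010010 = 82; 82 == 82 -> filled
(77,31): row=0b1001101, col=0b11111, row AND col = 0b1101 = 13; 13 != 31 -> empty
(48,27): row=0b110000, col=0b11011, row AND col = 0b10000 = 16; 16 != 27 -> empty
(47,6): row=0b101111, col=0b110, row AND col = 0b110 = 6; 6 == 6 -> filled
(117,61): row=0b1110101, col=0b111101, row AND col = 0b110101 = 53; 53 != 61 -> empty
(25,5): row=0b11001, col=0b101, row AND col = 0b1 = 1; 1 != 5 -> empty
(198,189): row=0b11000110, col=0b10111101, row AND col = 0b10000100 = 132; 132 != 189 -> empty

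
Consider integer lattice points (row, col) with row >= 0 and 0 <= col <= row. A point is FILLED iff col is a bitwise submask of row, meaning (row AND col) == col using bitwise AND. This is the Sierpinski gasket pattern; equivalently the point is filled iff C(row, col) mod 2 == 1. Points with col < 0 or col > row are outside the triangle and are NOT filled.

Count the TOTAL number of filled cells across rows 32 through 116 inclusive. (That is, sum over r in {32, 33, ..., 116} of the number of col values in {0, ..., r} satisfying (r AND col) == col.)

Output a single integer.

r32=100000 pc1: +2 =2
r33=100001 pc2: +4 =6
r34=100010 pc2: +4 =10
r35=100011 pc3: +8 =18
r36=100100 pc2: +4 =22
r37=100101 pc3: +8 =30
r38=100110 pc3: +8 =38
r39=100111 pc4: +16 =54
r40=101000 pc2: +4 =58
r41=101001 pc3: +8 =66
r42=101010 pc3: +8 =74
r43=101011 pc4: +16 =90
r44=101100 pc3: +8 =98
r45=101101 pc4: +16 =114
r46=101110 pc4: +16 =130
r47=101111 pc5: +32 =162
r48=110000 pc2: +4 =166
r49=110001 pc3: +8 =174
r50=110010 pc3: +8 =182
r51=110011 pc4: +16 =198
r52=110100 pc3: +8 =206
r53=110101 pc4: +16 =222
r54=110110 pc4: +16 =238
r55=110111 pc5: +32 =270
r56=111000 pc3: +8 =278
r57=111001 pc4: +16 =294
r58=111010 pc4: +16 =310
r59=111011 pc5: +32 =342
r60=111100 pc4: +16 =358
r61=111101 pc5: +32 =390
r62=111110 pc5: +32 =422
r63=111111 pc6: +64 =486
r64=1000000 pc1: +2 =488
r65=1000001 pc2: +4 =492
r66=1000010 pc2: +4 =496
r67=1000011 pc3: +8 =504
r68=1000100 pc2: +4 =508
r69=1000101 pc3: +8 =516
r70=1000110 pc3: +8 =524
r71=1000111 pc4: +16 =540
r72=1001000 pc2: +4 =544
r73=1001001 pc3: +8 =552
r74=1001010 pc3: +8 =560
r75=1001011 pc4: +16 =576
r76=1001100 pc3: +8 =584
r77=1001101 pc4: +16 =600
r78=1001110 pc4: +16 =616
r79=1001111 pc5: +32 =648
r80=1010000 pc2: +4 =652
r81=1010001 pc3: +8 =660
r82=1010010 pc3: +8 =668
r83=1010011 pc4: +16 =684
r84=1010100 pc3: +8 =692
r85=1010101 pc4: +16 =708
r86=1010110 pc4: +16 =724
r87=1010111 pc5: +32 =756
r88=1011000 pc3: +8 =764
r89=1011001 pc4: +16 =780
r90=1011010 pc4: +16 =796
r91=1011011 pc5: +32 =828
r92=1011100 pc4: +16 =844
r93=1011101 pc5: +32 =876
r94=1011110 pc5: +32 =908
r95=1011111 pc6: +64 =972
r96=1100000 pc2: +4 =976
r97=1100001 pc3: +8 =984
r98=1100010 pc3: +8 =992
r99=1100011 pc4: +16 =1008
r100=1100100 pc3: +8 =1016
r101=1100101 pc4: +16 =1032
r102=1100110 pc4: +16 =1048
r103=1100111 pc5: +32 =1080
r104=1101000 pc3: +8 =1088
r105=1101001 pc4: +16 =1104
r106=1101010 pc4: +16 =1120
r107=1101011 pc5: +32 =1152
r108=1101100 pc4: +16 =1168
r109=1101101 pc5: +32 =1200
r110=1101110 pc5: +32 =1232
r111=1101111 pc6: +64 =1296
r112=1110000 pc3: +8 =1304
r113=1110001 pc4: +16 =1320
r114=1110010 pc4: +16 =1336
r115=1110011 pc5: +32 =1368
r116=1110100 pc4: +16 =1384

Answer: 1384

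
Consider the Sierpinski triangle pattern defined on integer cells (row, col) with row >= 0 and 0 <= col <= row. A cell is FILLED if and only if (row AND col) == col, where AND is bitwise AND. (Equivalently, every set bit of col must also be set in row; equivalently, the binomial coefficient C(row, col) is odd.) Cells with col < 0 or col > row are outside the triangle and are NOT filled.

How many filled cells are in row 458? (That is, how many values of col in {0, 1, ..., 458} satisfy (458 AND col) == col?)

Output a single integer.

458 in binary = 111001010
popcount(458) = number of 1-bits in 111001010 = 5
A col c satisfies (458 AND c) == c iff every set bit of c is also set in 458; each of the 5 set bits of 458 can independently be on or off in c.
count = 2^5 = 32

Answer: 32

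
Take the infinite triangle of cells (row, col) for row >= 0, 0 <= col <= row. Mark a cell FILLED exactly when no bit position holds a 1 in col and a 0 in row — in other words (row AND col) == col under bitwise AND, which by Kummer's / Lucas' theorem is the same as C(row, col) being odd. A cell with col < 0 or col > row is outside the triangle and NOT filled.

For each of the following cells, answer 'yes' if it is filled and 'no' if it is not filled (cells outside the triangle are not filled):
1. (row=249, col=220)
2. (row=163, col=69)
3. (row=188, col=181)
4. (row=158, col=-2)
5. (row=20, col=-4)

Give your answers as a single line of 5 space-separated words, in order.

(249,220): row=0b11111001, col=0b11011100, row AND col = 0b11011000 = 216; 216 != 220 -> empty
(163,69): row=0b10100011, col=0b1000101, row AND col = 0b1 = 1; 1 != 69 -> empty
(188,181): row=0b10111100, col=0b10110101, row AND col = 0b10110100 = 180; 180 != 181 -> empty
(158,-2): col outside [0, 158] -> not filled
(20,-4): col outside [0, 20] -> not filled

Answer: no no no no no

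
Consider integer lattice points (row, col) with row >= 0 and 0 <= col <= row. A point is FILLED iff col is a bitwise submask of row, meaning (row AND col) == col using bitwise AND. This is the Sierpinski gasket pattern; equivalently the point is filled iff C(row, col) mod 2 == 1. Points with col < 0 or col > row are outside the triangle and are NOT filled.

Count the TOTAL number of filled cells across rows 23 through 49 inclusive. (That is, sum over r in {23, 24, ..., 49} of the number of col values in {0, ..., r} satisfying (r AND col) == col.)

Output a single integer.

r23=10111 pc4: +16 =16
r24=11000 pc2: +4 =20
r25=11001 pc3: +8 =28
r26=11010 pc3: +8 =36
r27=11011 pc4: +16 =52
r28=11100 pc3: +8 =60
r29=11101 pc4: +16 =76
r30=11110 pc4: +16 =92
r31=11111 pc5: +32 =124
r32=100000 pc1: +2 =126
r33=100001 pc2: +4 =130
r34=100010 pc2: +4 =134
r35=100011 pc3: +8 =142
r36=100100 pc2: +4 =146
r37=100101 pc3: +8 =154
r38=100110 pc3: +8 =162
r39=100111 pc4: +16 =178
r40=101000 pc2: +4 =182
r41=101001 pc3: +8 =190
r42=101010 pc3: +8 =198
r43=101011 pc4: +16 =214
r44=101100 pc3: +8 =222
r45=101101 pc4: +16 =238
r46=101110 pc4: +16 =254
r47=101111 pc5: +32 =286
r48=110000 pc2: +4 =290
r49=110001 pc3: +8 =298

Answer: 298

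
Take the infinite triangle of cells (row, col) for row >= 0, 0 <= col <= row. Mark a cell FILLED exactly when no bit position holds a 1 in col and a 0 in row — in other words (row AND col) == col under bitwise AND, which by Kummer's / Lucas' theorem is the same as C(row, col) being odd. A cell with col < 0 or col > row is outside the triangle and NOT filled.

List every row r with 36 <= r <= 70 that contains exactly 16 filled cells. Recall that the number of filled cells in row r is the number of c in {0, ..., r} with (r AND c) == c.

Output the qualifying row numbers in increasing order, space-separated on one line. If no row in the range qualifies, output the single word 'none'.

Answer: 39 43 45 46 51 53 54 57 58 60

Derivation:
Row r has 2^popcount(r) filled cells, so we need popcount(r) = log2(16) = 4.
Scan r = 36..70 and keep those with exactly 4 one-bits:
r=36=100100 popcount=2 -> skip
r=37=100101 popcount=3 -> skip
r=38=100110 popcount=3 -> skip
r=39=100111 popcount=4 -> KEEP
r=40=101000 popcount=2 -> skip
r=41=101001 popcount=3 -> skip
r=42=101010 popcount=3 -> skip
r=43=101011 popcount=4 -> KEEP
r=44=101100 popcount=3 -> skip
r=45=101101 popcount=4 -> KEEP
r=46=101110 popcount=4 -> KEEP
r=47=101111 popcount=5 -> skip
r=48=110000 popcount=2 -> skip
r=49=110001 popcount=3 -> skip
r=50=110010 popcount=3 -> skip
r=51=110011 popcount=4 -> KEEP
r=52=110100 popcount=3 -> skip
r=53=110101 popcount=4 -> KEEP
r=54=110110 popcount=4 -> KEEP
r=55=110111 popcount=5 -> skip
r=56=111000 popcount=3 -> skip
r=57=111001 popcount=4 -> KEEP
r=58=111010 popcount=4 -> KEEP
r=59=111011 popcount=5 -> skip
r=60=111100 popcount=4 -> KEEP
r=61=111101 popcount=5 -> skip
r=62=111110 popcount=5 -> skip
r=63=111111 popcount=6 -> skip
r=64=1000000 popcount=1 -> skip
r=65=1000001 popcount=2 -> skip
r=66=1000010 popcount=2 -> skip
r=67=1000011 popcount=3 -> skip
r=68=1000100 popcount=2 -> skip
r=69=1000101 popcount=3 -> skip
r=70=1000110 popcount=3 -> skip
Kept rows: 39 43 45 46 51 53 54 57 58 60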